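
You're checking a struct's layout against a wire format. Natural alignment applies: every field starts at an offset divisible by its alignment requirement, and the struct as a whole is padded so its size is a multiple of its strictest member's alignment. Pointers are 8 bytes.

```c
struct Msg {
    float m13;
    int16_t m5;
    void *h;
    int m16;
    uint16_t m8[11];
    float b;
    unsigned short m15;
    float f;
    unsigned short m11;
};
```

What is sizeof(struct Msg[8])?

0..4  m13  (4B, 4-aligned)
4..6  m5  (2B, 2-aligned)
6..8  -- padding (2B)
8..16  h  (8B, 8-aligned)
16..20  m16  (4B, 4-aligned)
20..42  m8  (22B, 2-aligned)
42..44  -- padding (2B)
44..48  b  (4B, 4-aligned)
48..50  m15  (2B, 2-aligned)
50..52  -- padding (2B)
52..56  f  (4B, 4-aligned)
56..58  m11  (2B, 2-aligned)
58..64  -- tail padding (6B)
sizeof = 64, alignof = 8
array of 8: 8 × 64 = 512

512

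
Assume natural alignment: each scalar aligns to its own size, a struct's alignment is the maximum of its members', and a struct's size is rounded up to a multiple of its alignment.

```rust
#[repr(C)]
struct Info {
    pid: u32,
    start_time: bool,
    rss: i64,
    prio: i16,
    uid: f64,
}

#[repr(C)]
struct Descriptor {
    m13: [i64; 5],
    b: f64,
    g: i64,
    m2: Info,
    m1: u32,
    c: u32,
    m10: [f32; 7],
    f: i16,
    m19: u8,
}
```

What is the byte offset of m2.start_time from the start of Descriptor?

Info: 0..4  pid  (4B, 4-aligned); 4..5  start_time  (1B, 1-aligned); 5..8  -- padding (3B); 8..16  rss  (8B, 8-aligned); 16..18  prio  (2B, 2-aligned); 18..24  -- padding (6B); 24..32  uid  (8B, 8-aligned); sizeof = 32, alignof = 8
0..40  m13  (40B, 8-aligned)
40..48  b  (8B, 8-aligned)
48..56  g  (8B, 8-aligned)
56..88  m2  (32B, 8-aligned)
within Info: start_time at 4
56 + 4 = 60

60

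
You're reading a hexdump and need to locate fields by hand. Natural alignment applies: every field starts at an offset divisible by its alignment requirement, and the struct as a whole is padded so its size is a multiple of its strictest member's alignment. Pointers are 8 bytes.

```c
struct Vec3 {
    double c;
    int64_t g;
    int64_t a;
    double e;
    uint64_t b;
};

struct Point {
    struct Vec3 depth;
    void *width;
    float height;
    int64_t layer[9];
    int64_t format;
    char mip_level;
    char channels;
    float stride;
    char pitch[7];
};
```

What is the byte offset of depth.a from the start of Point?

Vec3: 0..8  c  (8B, 8-aligned); 8..16  g  (8B, 8-aligned); 16..24  a  (8B, 8-aligned); 24..32  e  (8B, 8-aligned); 32..40  b  (8B, 8-aligned); sizeof = 40, alignof = 8
0..40  depth  (40B, 8-aligned)
within Vec3: a at 16
0 + 16 = 16

16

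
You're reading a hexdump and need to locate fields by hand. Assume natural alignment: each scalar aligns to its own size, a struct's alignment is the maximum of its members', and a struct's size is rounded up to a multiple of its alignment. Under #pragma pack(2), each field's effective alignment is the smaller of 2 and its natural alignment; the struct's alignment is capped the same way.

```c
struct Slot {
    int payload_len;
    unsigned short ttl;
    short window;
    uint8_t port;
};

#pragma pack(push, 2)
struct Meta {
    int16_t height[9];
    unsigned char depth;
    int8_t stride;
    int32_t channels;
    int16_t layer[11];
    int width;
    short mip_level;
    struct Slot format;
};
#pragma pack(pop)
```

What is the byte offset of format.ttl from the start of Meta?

Slot: payload_len at 0 (size 4, align 4) → ends 4; ttl at 4 (size 2, align 2) → ends 6; window at 6 (size 2, align 2) → ends 8; port at 8 (size 1, align 1) → ends 9; tail pad 3 to reach multiple of 4; total 12 bytes, alignment 4
height at 0 (size 18, align 2) → ends 18
depth at 18 (size 1, align 1) → ends 19
stride at 19 (size 1, align 1) → ends 20
channels at 20 (size 4, align 2) → ends 24
layer at 24 (size 22, align 2) → ends 46
width at 46 (size 4, align 2) → ends 50
mip_level at 50 (size 2, align 2) → ends 52
format at 52 (size 12, align 2) → ends 64
within Slot: ttl at 4
52 + 4 = 56

56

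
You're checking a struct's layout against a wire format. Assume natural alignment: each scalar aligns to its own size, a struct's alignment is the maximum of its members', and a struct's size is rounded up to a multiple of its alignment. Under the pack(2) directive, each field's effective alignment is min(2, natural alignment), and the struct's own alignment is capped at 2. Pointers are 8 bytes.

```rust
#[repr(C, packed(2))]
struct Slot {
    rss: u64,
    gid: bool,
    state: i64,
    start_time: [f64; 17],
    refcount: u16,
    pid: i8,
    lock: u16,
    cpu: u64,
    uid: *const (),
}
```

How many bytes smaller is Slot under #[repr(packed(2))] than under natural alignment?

8

natural layout:
  @0: rss [8B, align 8] → 8
  @8: gid [1B, align 1] → 9
  +7 pad (align 8)
  @16: state [8B, align 8] → 24
  @24: start_time [136B, align 8] → 160
  @160: refcount [2B, align 2] → 162
  @162: pid [1B, align 1] → 163
  +1 pad (align 2)
  @164: lock [2B, align 2] → 166
  +2 pad (align 8)
  @168: cpu [8B, align 8] → 176
  @176: uid [8B, align 8] → 184
  size 184, align 8
packed(2) layout:
  @0: rss [8B, align 2] → 8
  @8: gid [1B, align 1] → 9
  +1 pad (align 2)
  @10: state [8B, align 2] → 18
  @18: start_time [136B, align 2] → 154
  @154: refcount [2B, align 2] → 156
  @156: pid [1B, align 1] → 157
  +1 pad (align 2)
  @158: lock [2B, align 2] → 160
  @160: cpu [8B, align 2] → 168
  @168: uid [8B, align 2] → 176
  size 176, align 2
184 − 176 = 8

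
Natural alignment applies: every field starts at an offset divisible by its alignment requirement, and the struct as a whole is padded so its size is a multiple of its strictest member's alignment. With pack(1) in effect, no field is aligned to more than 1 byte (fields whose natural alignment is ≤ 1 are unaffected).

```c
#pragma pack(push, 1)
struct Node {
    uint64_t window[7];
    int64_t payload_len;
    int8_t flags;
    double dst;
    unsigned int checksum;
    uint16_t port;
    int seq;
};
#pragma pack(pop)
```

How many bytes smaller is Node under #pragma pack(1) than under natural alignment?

13

natural layout:
  @0: window [56B, align 8] → 56
  @56: payload_len [8B, align 8] → 64
  @64: flags [1B, align 1] → 65
  +7 pad (align 8)
  @72: dst [8B, align 8] → 80
  @80: checksum [4B, align 4] → 84
  @84: port [2B, align 2] → 86
  +2 pad (align 4)
  @88: seq [4B, align 4] → 92
  +4 tail pad (align 8)
  size 96, align 8
packed(1) layout:
  @0: window [56B, align 1] → 56
  @56: payload_len [8B, align 1] → 64
  @64: flags [1B, align 1] → 65
  @65: dst [8B, align 1] → 73
  @73: checksum [4B, align 1] → 77
  @77: port [2B, align 1] → 79
  @79: seq [4B, align 1] → 83
  size 83, align 1
96 − 83 = 13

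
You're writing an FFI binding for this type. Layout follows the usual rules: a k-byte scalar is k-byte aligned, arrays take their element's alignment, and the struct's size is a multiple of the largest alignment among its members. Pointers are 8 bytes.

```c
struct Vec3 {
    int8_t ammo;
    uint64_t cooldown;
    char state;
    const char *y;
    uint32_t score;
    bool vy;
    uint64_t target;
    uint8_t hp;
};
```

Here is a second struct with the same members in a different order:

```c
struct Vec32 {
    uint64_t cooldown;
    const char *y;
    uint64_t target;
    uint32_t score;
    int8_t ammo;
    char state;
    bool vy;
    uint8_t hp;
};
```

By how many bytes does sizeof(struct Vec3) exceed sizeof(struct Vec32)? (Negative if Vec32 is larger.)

ammo at 0 (size 1, align 1) → ends 1
pad 7 to align 8 for cooldown
cooldown at 8 (size 8, align 8) → ends 16
state at 16 (size 1, align 1) → ends 17
pad 7 to align 8 for y
y at 24 (size 8, align 8) → ends 32
score at 32 (size 4, align 4) → ends 36
vy at 36 (size 1, align 1) → ends 37
pad 3 to align 8 for target
target at 40 (size 8, align 8) → ends 48
hp at 48 (size 1, align 1) → ends 49
tail pad 7 to reach multiple of 8
total 56 bytes, alignment 8
— Vec32 —
cooldown at 0 (size 8, align 8) → ends 8
y at 8 (size 8, align 8) → ends 16
target at 16 (size 8, align 8) → ends 24
score at 24 (size 4, align 4) → ends 28
ammo at 28 (size 1, align 1) → ends 29
state at 29 (size 1, align 1) → ends 30
vy at 30 (size 1, align 1) → ends 31
hp at 31 (size 1, align 1) → ends 32
total 32 bytes, alignment 8
56 − 32 = 24

24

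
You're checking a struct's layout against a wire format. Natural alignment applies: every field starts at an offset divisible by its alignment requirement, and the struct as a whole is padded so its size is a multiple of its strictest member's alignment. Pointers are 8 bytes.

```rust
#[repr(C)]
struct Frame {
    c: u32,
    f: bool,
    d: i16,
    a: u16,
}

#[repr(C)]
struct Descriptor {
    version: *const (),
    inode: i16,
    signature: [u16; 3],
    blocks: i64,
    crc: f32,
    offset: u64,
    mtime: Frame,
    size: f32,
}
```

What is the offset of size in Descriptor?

Frame: @0: c [4B, align 4] → 4; @4: f [1B, align 1] → 5; +1 pad (align 2); @6: d [2B, align 2] → 8; @8: a [2B, align 2] → 10; +2 tail pad (align 4); size 12, align 4
@0: version [8B, align 8] → 8
@8: inode [2B, align 2] → 10
@10: signature [6B, align 2] → 16
@16: blocks [8B, align 8] → 24
@24: crc [4B, align 4] → 28
+4 pad (align 8)
@32: offset [8B, align 8] → 40
@40: mtime [12B, align 4] → 52
@52: size [4B, align 4] → 56

52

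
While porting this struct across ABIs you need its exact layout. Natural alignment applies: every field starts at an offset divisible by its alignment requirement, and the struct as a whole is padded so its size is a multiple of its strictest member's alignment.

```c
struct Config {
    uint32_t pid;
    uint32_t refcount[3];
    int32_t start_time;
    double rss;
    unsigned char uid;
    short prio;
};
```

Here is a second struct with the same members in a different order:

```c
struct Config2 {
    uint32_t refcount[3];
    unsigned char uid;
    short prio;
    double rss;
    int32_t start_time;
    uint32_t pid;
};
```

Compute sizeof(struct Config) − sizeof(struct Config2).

@0: pid [4B, align 4] → 4
@4: refcount [12B, align 4] → 16
@16: start_time [4B, align 4] → 20
+4 pad (align 8)
@24: rss [8B, align 8] → 32
@32: uid [1B, align 1] → 33
+1 pad (align 2)
@34: prio [2B, align 2] → 36
+4 tail pad (align 8)
size 40, align 8
— Config2 —
@0: refcount [12B, align 4] → 12
@12: uid [1B, align 1] → 13
+1 pad (align 2)
@14: prio [2B, align 2] → 16
@16: rss [8B, align 8] → 24
@24: start_time [4B, align 4] → 28
@28: pid [4B, align 4] → 32
size 32, align 8
40 − 32 = 8

8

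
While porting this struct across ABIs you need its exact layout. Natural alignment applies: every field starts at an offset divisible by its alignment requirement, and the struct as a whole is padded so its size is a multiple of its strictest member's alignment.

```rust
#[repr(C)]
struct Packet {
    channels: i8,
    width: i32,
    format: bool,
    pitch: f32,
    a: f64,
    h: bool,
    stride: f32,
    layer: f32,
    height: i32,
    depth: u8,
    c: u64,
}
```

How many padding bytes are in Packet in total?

16

channels at 0 (size 1, align 1) → ends 1
pad 3 to align 4 for width
width at 4 (size 4, align 4) → ends 8
format at 8 (size 1, align 1) → ends 9
pad 3 to align 4 for pitch
pitch at 12 (size 4, align 4) → ends 16
a at 16 (size 8, align 8) → ends 24
h at 24 (size 1, align 1) → ends 25
pad 3 to align 4 for stride
stride at 28 (size 4, align 4) → ends 32
layer at 32 (size 4, align 4) → ends 36
height at 36 (size 4, align 4) → ends 40
depth at 40 (size 1, align 1) → ends 41
pad 7 to align 8 for c
c at 48 (size 8, align 8) → ends 56
total 56 bytes, alignment 8
data bytes 40, size 56 → padding 16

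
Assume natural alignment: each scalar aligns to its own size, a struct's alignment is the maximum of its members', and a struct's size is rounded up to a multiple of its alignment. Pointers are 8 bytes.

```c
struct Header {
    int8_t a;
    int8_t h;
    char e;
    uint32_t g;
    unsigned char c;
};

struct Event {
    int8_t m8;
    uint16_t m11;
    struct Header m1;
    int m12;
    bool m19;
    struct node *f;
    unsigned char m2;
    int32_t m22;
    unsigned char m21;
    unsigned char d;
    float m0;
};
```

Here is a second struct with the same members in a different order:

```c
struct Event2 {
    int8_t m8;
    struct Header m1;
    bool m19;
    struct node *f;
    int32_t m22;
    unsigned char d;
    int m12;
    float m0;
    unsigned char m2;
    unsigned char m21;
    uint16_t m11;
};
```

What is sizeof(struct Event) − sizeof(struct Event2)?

Header: @0: a [1B, align 1] → 1; @1: h [1B, align 1] → 2; @2: e [1B, align 1] → 3; +1 pad (align 4); @4: g [4B, align 4] → 8; @8: c [1B, align 1] → 9; +3 tail pad (align 4); size 12, align 4
@0: m8 [1B, align 1] → 1
+1 pad (align 2)
@2: m11 [2B, align 2] → 4
@4: m1 [12B, align 4] → 16
@16: m12 [4B, align 4] → 20
@20: m19 [1B, align 1] → 21
+3 pad (align 8)
@24: f [8B, align 8] → 32
@32: m2 [1B, align 1] → 33
+3 pad (align 4)
@36: m22 [4B, align 4] → 40
@40: m21 [1B, align 1] → 41
@41: d [1B, align 1] → 42
+2 pad (align 4)
@44: m0 [4B, align 4] → 48
size 48, align 8
— Event2 —
@0: m8 [1B, align 1] → 1
+3 pad (align 4)
@4: m1 [12B, align 4] → 16
@16: m19 [1B, align 1] → 17
+7 pad (align 8)
@24: f [8B, align 8] → 32
@32: m22 [4B, align 4] → 36
@36: d [1B, align 1] → 37
+3 pad (align 4)
@40: m12 [4B, align 4] → 44
@44: m0 [4B, align 4] → 48
@48: m2 [1B, align 1] → 49
@49: m21 [1B, align 1] → 50
@50: m11 [2B, align 2] → 52
+4 tail pad (align 8)
size 56, align 8
48 − 56 = -8

-8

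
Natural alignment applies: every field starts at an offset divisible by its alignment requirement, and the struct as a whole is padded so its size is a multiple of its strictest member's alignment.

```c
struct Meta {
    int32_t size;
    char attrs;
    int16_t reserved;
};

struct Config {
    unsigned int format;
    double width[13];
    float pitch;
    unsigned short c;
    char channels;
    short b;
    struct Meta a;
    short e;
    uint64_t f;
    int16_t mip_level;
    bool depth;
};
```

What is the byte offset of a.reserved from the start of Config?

Meta: @0: size [4B, align 4] → 4; @4: attrs [1B, align 1] → 5; +1 pad (align 2); @6: reserved [2B, align 2] → 8; size 8, align 4
@0: format [4B, align 4] → 4
+4 pad (align 8)
@8: width [104B, align 8] → 112
@112: pitch [4B, align 4] → 116
@116: c [2B, align 2] → 118
@118: channels [1B, align 1] → 119
+1 pad (align 2)
@120: b [2B, align 2] → 122
+2 pad (align 4)
@124: a [8B, align 4] → 132
within Meta: reserved at 6
124 + 6 = 130

130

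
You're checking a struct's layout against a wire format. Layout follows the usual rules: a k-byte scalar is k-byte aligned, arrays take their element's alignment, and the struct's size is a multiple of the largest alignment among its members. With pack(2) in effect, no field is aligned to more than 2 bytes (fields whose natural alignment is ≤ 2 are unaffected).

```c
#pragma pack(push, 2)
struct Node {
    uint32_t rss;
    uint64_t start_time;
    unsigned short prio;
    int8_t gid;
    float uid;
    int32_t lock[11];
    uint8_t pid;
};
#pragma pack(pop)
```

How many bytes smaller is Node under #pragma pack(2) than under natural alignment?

6

natural layout:
  @0: rss [4B, align 4] → 4
  +4 pad (align 8)
  @8: start_time [8B, align 8] → 16
  @16: prio [2B, align 2] → 18
  @18: gid [1B, align 1] → 19
  +1 pad (align 4)
  @20: uid [4B, align 4] → 24
  @24: lock [44B, align 4] → 68
  @68: pid [1B, align 1] → 69
  +3 tail pad (align 8)
  size 72, align 8
packed(2) layout:
  @0: rss [4B, align 2] → 4
  @4: start_time [8B, align 2] → 12
  @12: prio [2B, align 2] → 14
  @14: gid [1B, align 1] → 15
  +1 pad (align 2)
  @16: uid [4B, align 2] → 20
  @20: lock [44B, align 2] → 64
  @64: pid [1B, align 1] → 65
  +1 tail pad (align 2)
  size 66, align 2
72 − 66 = 6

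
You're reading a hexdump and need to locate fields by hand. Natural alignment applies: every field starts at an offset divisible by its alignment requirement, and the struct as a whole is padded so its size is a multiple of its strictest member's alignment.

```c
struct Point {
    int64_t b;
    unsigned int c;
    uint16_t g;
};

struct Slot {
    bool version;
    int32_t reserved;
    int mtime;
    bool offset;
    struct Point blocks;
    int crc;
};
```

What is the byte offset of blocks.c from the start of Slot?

Point: b at 0 (size 8, align 8) → ends 8; c at 8 (size 4, align 4) → ends 12; g at 12 (size 2, align 2) → ends 14; tail pad 2 to reach multiple of 8; total 16 bytes, alignment 8
version at 0 (size 1, align 1) → ends 1
pad 3 to align 4 for reserved
reserved at 4 (size 4, align 4) → ends 8
mtime at 8 (size 4, align 4) → ends 12
offset at 12 (size 1, align 1) → ends 13
pad 3 to align 8 for blocks
blocks at 16 (size 16, align 8) → ends 32
within Point: c at 8
16 + 8 = 24

24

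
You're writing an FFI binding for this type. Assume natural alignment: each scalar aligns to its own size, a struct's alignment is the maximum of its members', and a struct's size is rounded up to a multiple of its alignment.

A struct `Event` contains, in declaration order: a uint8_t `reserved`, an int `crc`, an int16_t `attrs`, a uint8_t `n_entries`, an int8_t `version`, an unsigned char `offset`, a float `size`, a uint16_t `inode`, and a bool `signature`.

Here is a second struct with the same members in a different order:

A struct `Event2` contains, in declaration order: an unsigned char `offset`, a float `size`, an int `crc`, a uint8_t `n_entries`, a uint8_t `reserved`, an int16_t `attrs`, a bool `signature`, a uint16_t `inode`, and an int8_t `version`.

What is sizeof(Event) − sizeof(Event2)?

0

@0: reserved [1B, align 1] → 1
+3 pad (align 4)
@4: crc [4B, align 4] → 8
@8: attrs [2B, align 2] → 10
@10: n_entries [1B, align 1] → 11
@11: version [1B, align 1] → 12
@12: offset [1B, align 1] → 13
+3 pad (align 4)
@16: size [4B, align 4] → 20
@20: inode [2B, align 2] → 22
@22: signature [1B, align 1] → 23
+1 tail pad (align 4)
size 24, align 4
— Event2 —
@0: offset [1B, align 1] → 1
+3 pad (align 4)
@4: size [4B, align 4] → 8
@8: crc [4B, align 4] → 12
@12: n_entries [1B, align 1] → 13
@13: reserved [1B, align 1] → 14
@14: attrs [2B, align 2] → 16
@16: signature [1B, align 1] → 17
+1 pad (align 2)
@18: inode [2B, align 2] → 20
@20: version [1B, align 1] → 21
+3 tail pad (align 4)
size 24, align 4
24 − 24 = 0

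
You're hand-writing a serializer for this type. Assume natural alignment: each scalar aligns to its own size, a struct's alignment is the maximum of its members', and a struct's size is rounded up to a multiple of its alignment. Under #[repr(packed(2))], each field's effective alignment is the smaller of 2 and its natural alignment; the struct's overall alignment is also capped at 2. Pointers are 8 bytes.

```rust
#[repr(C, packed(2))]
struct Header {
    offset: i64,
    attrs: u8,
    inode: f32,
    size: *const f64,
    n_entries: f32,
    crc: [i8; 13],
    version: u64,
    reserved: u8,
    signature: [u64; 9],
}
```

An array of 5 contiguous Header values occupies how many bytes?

610

0..8  offset  (8B, 2-aligned)
8..9  attrs  (1B, 1-aligned)
9..10  -- padding (1B)
10..14  inode  (4B, 2-aligned)
14..22  size  (8B, 2-aligned)
22..26  n_entries  (4B, 2-aligned)
26..39  crc  (13B, 1-aligned)
39..40  -- padding (1B)
40..48  version  (8B, 2-aligned)
48..49  reserved  (1B, 1-aligned)
49..50  -- padding (1B)
50..122  signature  (72B, 2-aligned)
sizeof = 122, alignof = 2
array of 5: 5 × 122 = 610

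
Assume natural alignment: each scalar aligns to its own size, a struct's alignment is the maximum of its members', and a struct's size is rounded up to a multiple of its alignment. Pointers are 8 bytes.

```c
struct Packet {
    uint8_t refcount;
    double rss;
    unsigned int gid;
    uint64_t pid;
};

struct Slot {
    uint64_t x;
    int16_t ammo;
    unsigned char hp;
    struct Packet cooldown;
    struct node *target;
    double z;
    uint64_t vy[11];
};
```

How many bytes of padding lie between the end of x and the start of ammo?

Packet: @0: refcount [1B, align 1] → 1; +7 pad (align 8); @8: rss [8B, align 8] → 16; @16: gid [4B, align 4] → 20; +4 pad (align 8); @24: pid [8B, align 8] → 32; size 32, align 8
@0: x [8B, align 8] → 8
@8: ammo [2B, align 2] → 10

0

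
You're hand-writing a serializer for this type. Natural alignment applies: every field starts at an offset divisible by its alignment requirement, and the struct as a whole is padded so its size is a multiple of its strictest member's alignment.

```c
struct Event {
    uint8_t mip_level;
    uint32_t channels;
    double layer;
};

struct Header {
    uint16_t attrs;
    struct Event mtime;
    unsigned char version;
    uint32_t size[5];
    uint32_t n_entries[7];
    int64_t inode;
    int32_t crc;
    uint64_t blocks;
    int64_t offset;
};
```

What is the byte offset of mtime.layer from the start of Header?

Event: 0..1  mip_level  (1B, 1-aligned); 1..4  -- padding (3B); 4..8  channels  (4B, 4-aligned); 8..16  layer  (8B, 8-aligned); sizeof = 16, alignof = 8
0..2  attrs  (2B, 2-aligned)
2..8  -- padding (6B)
8..24  mtime  (16B, 8-aligned)
within Event: layer at 8
8 + 8 = 16

16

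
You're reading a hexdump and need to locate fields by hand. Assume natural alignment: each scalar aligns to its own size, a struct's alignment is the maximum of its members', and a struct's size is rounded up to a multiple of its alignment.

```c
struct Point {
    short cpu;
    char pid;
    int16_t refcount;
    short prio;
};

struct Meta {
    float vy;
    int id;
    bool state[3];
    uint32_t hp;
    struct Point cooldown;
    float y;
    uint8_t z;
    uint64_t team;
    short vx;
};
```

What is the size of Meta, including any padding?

48 bytes

Point: @0: cpu [2B, align 2] → 2; @2: pid [1B, align 1] → 3; +1 pad (align 2); @4: refcount [2B, align 2] → 6; @6: prio [2B, align 2] → 8; size 8, align 2
@0: vy [4B, align 4] → 4
@4: id [4B, align 4] → 8
@8: state [3B, align 1] → 11
+1 pad (align 4)
@12: hp [4B, align 4] → 16
@16: cooldown [8B, align 2] → 24
@24: y [4B, align 4] → 28
@28: z [1B, align 1] → 29
+3 pad (align 8)
@32: team [8B, align 8] → 40
@40: vx [2B, align 2] → 42
+6 tail pad (align 8)
size 48, align 8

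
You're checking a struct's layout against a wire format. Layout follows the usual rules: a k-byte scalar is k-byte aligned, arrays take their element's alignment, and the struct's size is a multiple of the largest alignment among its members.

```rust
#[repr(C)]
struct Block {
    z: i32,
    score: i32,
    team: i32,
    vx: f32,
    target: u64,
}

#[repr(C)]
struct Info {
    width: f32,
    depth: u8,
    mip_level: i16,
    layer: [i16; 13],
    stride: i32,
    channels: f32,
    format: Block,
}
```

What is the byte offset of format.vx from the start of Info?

60

Block: @0: z [4B, align 4] → 4; @4: score [4B, align 4] → 8; @8: team [4B, align 4] → 12; @12: vx [4B, align 4] → 16; @16: target [8B, align 8] → 24; size 24, align 8
@0: width [4B, align 4] → 4
@4: depth [1B, align 1] → 5
+1 pad (align 2)
@6: mip_level [2B, align 2] → 8
@8: layer [26B, align 2] → 34
+2 pad (align 4)
@36: stride [4B, align 4] → 40
@40: channels [4B, align 4] → 44
+4 pad (align 8)
@48: format [24B, align 8] → 72
within Block: vx at 12
48 + 12 = 60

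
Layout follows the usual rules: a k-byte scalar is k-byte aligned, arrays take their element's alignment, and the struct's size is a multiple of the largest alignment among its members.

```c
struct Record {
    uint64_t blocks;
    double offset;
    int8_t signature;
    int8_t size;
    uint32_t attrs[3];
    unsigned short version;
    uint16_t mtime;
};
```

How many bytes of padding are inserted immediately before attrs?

2

blocks at 0 (size 8, align 8) → ends 8
offset at 8 (size 8, align 8) → ends 16
signature at 16 (size 1, align 1) → ends 17
size at 17 (size 1, align 1) → ends 18
pad 2 to align 4 for attrs
attrs at 20 (size 12, align 4) → ends 32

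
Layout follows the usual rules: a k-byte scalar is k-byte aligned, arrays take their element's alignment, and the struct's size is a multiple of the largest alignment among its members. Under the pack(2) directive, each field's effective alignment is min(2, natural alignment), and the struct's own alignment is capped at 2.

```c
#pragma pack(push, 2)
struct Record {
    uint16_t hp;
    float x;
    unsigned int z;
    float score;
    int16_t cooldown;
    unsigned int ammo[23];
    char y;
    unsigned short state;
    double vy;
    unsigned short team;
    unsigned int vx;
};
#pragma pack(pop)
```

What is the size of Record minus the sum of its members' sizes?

hp at 0 (size 2, align 2) → ends 2
x at 2 (size 4, align 2) → ends 6
z at 6 (size 4, align 2) → ends 10
score at 10 (size 4, align 2) → ends 14
cooldown at 14 (size 2, align 2) → ends 16
ammo at 16 (size 92, align 2) → ends 108
y at 108 (size 1, align 1) → ends 109
pad 1 to align 2 for state
state at 110 (size 2, align 2) → ends 112
vy at 112 (size 8, align 2) → ends 120
team at 120 (size 2, align 2) → ends 122
vx at 122 (size 4, align 2) → ends 126
total 126 bytes, alignment 2
data bytes 125, size 126 → padding 1

1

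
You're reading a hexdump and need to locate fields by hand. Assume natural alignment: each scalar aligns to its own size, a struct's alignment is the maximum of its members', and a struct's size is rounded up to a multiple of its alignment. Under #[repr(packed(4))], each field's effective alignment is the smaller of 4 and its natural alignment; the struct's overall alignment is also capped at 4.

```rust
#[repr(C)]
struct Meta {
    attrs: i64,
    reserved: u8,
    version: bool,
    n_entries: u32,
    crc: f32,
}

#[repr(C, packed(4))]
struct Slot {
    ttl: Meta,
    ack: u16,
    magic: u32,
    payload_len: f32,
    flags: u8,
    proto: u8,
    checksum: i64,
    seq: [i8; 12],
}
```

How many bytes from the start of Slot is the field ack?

Meta: 0..8  attrs  (8B, 8-aligned); 8..9  reserved  (1B, 1-aligned); 9..10  version  (1B, 1-aligned); 10..12  -- padding (2B); 12..16  n_entries  (4B, 4-aligned); 16..20  crc  (4B, 4-aligned); 20..24  -- tail padding (4B); sizeof = 24, alignof = 8
0..24  ttl  (24B, 4-aligned)
24..26  ack  (2B, 2-aligned)

24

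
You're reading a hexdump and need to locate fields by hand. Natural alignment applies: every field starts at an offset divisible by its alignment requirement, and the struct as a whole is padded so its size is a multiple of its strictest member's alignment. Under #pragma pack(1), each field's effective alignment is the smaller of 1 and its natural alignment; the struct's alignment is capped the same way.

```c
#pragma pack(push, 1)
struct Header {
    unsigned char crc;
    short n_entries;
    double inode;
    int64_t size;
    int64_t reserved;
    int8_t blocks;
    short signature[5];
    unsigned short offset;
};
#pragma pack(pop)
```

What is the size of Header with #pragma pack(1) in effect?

@0: crc [1B, align 1] → 1
@1: n_entries [2B, align 1] → 3
@3: inode [8B, align 1] → 11
@11: size [8B, align 1] → 19
@19: reserved [8B, align 1] → 27
@27: blocks [1B, align 1] → 28
@28: signature [10B, align 1] → 38
@38: offset [2B, align 1] → 40
size 40, align 1

40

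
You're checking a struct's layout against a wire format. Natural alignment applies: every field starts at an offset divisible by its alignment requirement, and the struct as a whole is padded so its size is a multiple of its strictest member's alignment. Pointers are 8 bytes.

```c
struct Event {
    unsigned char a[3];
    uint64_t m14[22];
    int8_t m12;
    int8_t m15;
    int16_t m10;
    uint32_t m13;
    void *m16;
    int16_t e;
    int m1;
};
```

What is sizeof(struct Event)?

a at 0 (size 3, align 1) → ends 3
pad 5 to align 8 for m14
m14 at 8 (size 176, align 8) → ends 184
m12 at 184 (size 1, align 1) → ends 185
m15 at 185 (size 1, align 1) → ends 186
m10 at 186 (size 2, align 2) → ends 188
m13 at 188 (size 4, align 4) → ends 192
m16 at 192 (size 8, align 8) → ends 200
e at 200 (size 2, align 2) → ends 202
pad 2 to align 4 for m1
m1 at 204 (size 4, align 4) → ends 208
total 208 bytes, alignment 8

208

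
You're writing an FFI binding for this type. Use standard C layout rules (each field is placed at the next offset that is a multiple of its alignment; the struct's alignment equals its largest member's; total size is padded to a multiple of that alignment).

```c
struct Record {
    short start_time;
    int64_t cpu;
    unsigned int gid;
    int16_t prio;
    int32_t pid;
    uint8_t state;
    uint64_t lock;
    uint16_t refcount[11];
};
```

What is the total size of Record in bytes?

@0: start_time [2B, align 2] → 2
+6 pad (align 8)
@8: cpu [8B, align 8] → 16
@16: gid [4B, align 4] → 20
@20: prio [2B, align 2] → 22
+2 pad (align 4)
@24: pid [4B, align 4] → 28
@28: state [1B, align 1] → 29
+3 pad (align 8)
@32: lock [8B, align 8] → 40
@40: refcount [22B, align 2] → 62
+2 tail pad (align 8)
size 64, align 8

64 bytes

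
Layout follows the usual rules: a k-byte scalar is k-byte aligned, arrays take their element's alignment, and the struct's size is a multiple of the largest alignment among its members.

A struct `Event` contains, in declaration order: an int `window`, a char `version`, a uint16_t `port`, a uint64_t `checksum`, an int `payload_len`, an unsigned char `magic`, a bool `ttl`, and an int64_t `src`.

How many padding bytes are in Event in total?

3

@0: window [4B, align 4] → 4
@4: version [1B, align 1] → 5
+1 pad (align 2)
@6: port [2B, align 2] → 8
@8: checksum [8B, align 8] → 16
@16: payload_len [4B, align 4] → 20
@20: magic [1B, align 1] → 21
@21: ttl [1B, align 1] → 22
+2 pad (align 8)
@24: src [8B, align 8] → 32
size 32, align 8
data bytes 29, size 32 → padding 3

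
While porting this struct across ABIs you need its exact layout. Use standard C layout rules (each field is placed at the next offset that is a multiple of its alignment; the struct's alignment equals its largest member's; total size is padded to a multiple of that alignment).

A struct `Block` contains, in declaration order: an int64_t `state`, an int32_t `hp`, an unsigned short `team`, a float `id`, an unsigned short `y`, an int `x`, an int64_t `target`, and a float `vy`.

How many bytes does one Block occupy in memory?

state at 0 (size 8, align 8) → ends 8
hp at 8 (size 4, align 4) → ends 12
team at 12 (size 2, align 2) → ends 14
pad 2 to align 4 for id
id at 16 (size 4, align 4) → ends 20
y at 20 (size 2, align 2) → ends 22
pad 2 to align 4 for x
x at 24 (size 4, align 4) → ends 28
pad 4 to align 8 for target
target at 32 (size 8, align 8) → ends 40
vy at 40 (size 4, align 4) → ends 44
tail pad 4 to reach multiple of 8
total 48 bytes, alignment 8

48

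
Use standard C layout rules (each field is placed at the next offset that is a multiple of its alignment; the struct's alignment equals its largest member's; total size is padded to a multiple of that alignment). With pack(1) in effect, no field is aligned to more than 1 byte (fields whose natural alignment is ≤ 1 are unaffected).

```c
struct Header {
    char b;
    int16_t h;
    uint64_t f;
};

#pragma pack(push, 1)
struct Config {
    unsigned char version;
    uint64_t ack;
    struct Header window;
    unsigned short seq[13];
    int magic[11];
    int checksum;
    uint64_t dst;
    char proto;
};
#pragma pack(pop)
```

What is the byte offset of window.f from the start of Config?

17

Header: 0..1  b  (1B, 1-aligned); 1..2  -- padding (1B); 2..4  h  (2B, 2-aligned); 4..8  -- padding (4B); 8..16  f  (8B, 8-aligned); sizeof = 16, alignof = 8
0..1  version  (1B, 1-aligned)
1..9  ack  (8B, 1-aligned)
9..25  window  (16B, 1-aligned)
within Header: f at 8
9 + 8 = 17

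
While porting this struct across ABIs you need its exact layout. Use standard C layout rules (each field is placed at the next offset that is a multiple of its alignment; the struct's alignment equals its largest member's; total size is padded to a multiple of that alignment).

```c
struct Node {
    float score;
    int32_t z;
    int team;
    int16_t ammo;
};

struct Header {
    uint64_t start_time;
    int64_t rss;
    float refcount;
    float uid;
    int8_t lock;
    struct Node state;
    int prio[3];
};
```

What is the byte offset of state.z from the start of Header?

32

Node: 0..4  score  (4B, 4-aligned); 4..8  z  (4B, 4-aligned); 8..12  team  (4B, 4-aligned); 12..14  ammo  (2B, 2-aligned); 14..16  -- tail padding (2B); sizeof = 16, alignof = 4
0..8  start_time  (8B, 8-aligned)
8..16  rss  (8B, 8-aligned)
16..20  refcount  (4B, 4-aligned)
20..24  uid  (4B, 4-aligned)
24..25  lock  (1B, 1-aligned)
25..28  -- padding (3B)
28..44  state  (16B, 4-aligned)
within Node: z at 4
28 + 4 = 32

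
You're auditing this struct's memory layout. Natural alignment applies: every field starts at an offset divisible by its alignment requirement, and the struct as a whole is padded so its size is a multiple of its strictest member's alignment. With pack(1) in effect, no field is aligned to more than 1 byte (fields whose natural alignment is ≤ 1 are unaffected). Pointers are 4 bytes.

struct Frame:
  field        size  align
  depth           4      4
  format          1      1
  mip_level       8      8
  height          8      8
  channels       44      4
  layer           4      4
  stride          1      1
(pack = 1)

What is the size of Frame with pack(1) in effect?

depth at 0 (size 4, align 1) → ends 4
format at 4 (size 1, align 1) → ends 5
mip_level at 5 (size 8, align 1) → ends 13
height at 13 (size 8, align 1) → ends 21
channels at 21 (size 44, align 1) → ends 65
layer at 65 (size 4, align 1) → ends 69
stride at 69 (size 1, align 1) → ends 70
total 70 bytes, alignment 1

70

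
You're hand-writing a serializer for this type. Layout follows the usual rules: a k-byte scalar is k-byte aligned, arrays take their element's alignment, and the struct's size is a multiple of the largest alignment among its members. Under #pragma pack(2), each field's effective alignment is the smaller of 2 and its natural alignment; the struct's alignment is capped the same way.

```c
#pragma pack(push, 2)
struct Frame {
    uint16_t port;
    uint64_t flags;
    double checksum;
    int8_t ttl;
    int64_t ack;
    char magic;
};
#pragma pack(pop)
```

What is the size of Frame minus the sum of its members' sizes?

0..2  port  (2B, 2-aligned)
2..10  flags  (8B, 2-aligned)
10..18  checksum  (8B, 2-aligned)
18..19  ttl  (1B, 1-aligned)
19..20  -- padding (1B)
20..28  ack  (8B, 2-aligned)
28..29  magic  (1B, 1-aligned)
29..30  -- tail padding (1B)
sizeof = 30, alignof = 2
data bytes 28, size 30 → padding 2

2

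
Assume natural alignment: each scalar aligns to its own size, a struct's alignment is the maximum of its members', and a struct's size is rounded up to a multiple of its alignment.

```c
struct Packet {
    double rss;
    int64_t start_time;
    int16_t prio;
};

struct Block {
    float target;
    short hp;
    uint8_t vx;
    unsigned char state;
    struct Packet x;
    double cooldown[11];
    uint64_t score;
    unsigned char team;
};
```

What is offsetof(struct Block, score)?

120

Packet: rss at 0 (size 8, align 8) → ends 8; start_time at 8 (size 8, align 8) → ends 16; prio at 16 (size 2, align 2) → ends 18; tail pad 6 to reach multiple of 8; total 24 bytes, alignment 8
target at 0 (size 4, align 4) → ends 4
hp at 4 (size 2, align 2) → ends 6
vx at 6 (size 1, align 1) → ends 7
state at 7 (size 1, align 1) → ends 8
x at 8 (size 24, align 8) → ends 32
cooldown at 32 (size 88, align 8) → ends 120
score at 120 (size 8, align 8) → ends 128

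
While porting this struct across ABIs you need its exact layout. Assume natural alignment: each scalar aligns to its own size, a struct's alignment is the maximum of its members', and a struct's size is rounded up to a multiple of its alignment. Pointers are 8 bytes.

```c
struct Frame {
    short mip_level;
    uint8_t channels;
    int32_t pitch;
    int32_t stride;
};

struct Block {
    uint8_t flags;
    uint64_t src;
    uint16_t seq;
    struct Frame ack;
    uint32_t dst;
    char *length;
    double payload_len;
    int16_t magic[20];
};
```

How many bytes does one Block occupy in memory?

Frame: 0..2  mip_level  (2B, 2-aligned); 2..3  channels  (1B, 1-aligned); 3..4  -- padding (1B); 4..8  pitch  (4B, 4-aligned); 8..12  stride  (4B, 4-aligned); sizeof = 12, alignof = 4
0..1  flags  (1B, 1-aligned)
1..8  -- padding (7B)
8..16  src  (8B, 8-aligned)
16..18  seq  (2B, 2-aligned)
18..20  -- padding (2B)
20..32  ack  (12B, 4-aligned)
32..36  dst  (4B, 4-aligned)
36..40  -- padding (4B)
40..48  length  (8B, 8-aligned)
48..56  payload_len  (8B, 8-aligned)
56..96  magic  (40B, 2-aligned)
sizeof = 96, alignof = 8

96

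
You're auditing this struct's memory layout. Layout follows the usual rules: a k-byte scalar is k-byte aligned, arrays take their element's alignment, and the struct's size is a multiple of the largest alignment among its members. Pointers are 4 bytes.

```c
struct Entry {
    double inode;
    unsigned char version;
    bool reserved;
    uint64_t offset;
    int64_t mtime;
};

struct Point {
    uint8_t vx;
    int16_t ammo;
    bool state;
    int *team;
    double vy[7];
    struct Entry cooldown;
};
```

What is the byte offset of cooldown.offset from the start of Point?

88

Entry: 0..8  inode  (8B, 8-aligned); 8..9  version  (1B, 1-aligned); 9..10  reserved  (1B, 1-aligned); 10..16  -- padding (6B); 16..24  offset  (8B, 8-aligned); 24..32  mtime  (8B, 8-aligned); sizeof = 32, alignof = 8
0..1  vx  (1B, 1-aligned)
1..2  -- padding (1B)
2..4  ammo  (2B, 2-aligned)
4..5  state  (1B, 1-aligned)
5..8  -- padding (3B)
8..12  team  (4B, 4-aligned)
12..16  -- padding (4B)
16..72  vy  (56B, 8-aligned)
72..104  cooldown  (32B, 8-aligned)
within Entry: offset at 16
72 + 16 = 88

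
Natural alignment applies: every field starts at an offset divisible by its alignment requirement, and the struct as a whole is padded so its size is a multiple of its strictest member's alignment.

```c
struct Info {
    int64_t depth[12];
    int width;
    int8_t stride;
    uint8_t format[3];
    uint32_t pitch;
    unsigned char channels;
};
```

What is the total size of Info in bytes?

0..96  depth  (96B, 8-aligned)
96..100  width  (4B, 4-aligned)
100..101  stride  (1B, 1-aligned)
101..104  format  (3B, 1-aligned)
104..108  pitch  (4B, 4-aligned)
108..109  channels  (1B, 1-aligned)
109..112  -- tail padding (3B)
sizeof = 112, alignof = 8

112 bytes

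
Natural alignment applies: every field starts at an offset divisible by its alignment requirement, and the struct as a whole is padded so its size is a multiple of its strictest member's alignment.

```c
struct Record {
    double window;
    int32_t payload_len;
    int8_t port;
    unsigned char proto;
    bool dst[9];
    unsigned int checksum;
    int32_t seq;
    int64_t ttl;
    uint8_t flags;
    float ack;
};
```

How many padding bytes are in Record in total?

window at 0 (size 8, align 8) → ends 8
payload_len at 8 (size 4, align 4) → ends 12
port at 12 (size 1, align 1) → ends 13
proto at 13 (size 1, align 1) → ends 14
dst at 14 (size 9, align 1) → ends 23
pad 1 to align 4 for checksum
checksum at 24 (size 4, align 4) → ends 28
seq at 28 (size 4, align 4) → ends 32
ttl at 32 (size 8, align 8) → ends 40
flags at 40 (size 1, align 1) → ends 41
pad 3 to align 4 for ack
ack at 44 (size 4, align 4) → ends 48
total 48 bytes, alignment 8
data bytes 44, size 48 → padding 4

4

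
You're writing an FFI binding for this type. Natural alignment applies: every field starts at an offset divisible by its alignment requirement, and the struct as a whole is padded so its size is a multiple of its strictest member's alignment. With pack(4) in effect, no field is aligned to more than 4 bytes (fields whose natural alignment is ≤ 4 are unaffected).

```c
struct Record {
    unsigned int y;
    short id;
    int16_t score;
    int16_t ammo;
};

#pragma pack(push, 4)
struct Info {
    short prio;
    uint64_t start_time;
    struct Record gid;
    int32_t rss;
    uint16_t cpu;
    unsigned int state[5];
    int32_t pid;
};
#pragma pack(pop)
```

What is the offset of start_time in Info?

4

Record: 0..4  y  (4B, 4-aligned); 4..6  id  (2B, 2-aligned); 6..8  score  (2B, 2-aligned); 8..10  ammo  (2B, 2-aligned); 10..12  -- tail padding (2B); sizeof = 12, alignof = 4
0..2  prio  (2B, 2-aligned)
2..4  -- padding (2B)
4..12  start_time  (8B, 4-aligned)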